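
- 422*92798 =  - 39160756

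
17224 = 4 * 4306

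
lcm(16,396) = 1584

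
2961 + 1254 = 4215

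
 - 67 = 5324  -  5391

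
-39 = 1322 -1361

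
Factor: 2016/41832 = 2^2*83^ ( - 1)  =  4/83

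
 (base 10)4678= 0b1001001000110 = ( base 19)ci4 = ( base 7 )16432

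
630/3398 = 315/1699 = 0.19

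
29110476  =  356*81771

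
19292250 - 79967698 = - 60675448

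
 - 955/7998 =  - 1 + 7043/7998 = - 0.12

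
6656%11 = 1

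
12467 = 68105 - 55638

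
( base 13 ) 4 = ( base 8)4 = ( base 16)4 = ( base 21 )4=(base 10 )4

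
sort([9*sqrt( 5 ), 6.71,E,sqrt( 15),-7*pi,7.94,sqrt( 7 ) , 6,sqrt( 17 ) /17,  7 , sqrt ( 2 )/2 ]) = [- 7*pi,sqrt( 17)/17  ,  sqrt ( 2 )/2, sqrt (7),E,sqrt(  15), 6,  6.71, 7, 7.94,9*  sqrt (5) ] 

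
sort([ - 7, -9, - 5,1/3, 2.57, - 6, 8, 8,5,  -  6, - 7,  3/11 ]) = [  -  9, - 7, - 7, - 6, - 6,-5, 3/11, 1/3,2.57, 5,8, 8] 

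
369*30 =11070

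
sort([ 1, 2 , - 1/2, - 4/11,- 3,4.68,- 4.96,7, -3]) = [-4.96,- 3,  -  3, -1/2, - 4/11, 1,2 , 4.68,  7 ] 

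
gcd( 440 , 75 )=5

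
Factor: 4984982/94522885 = 2^1*5^ (  -  1 )*163^( - 1 )*1087^1 * 2293^1*115979^ ( - 1 )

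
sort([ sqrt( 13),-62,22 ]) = [ - 62,sqrt(13 ),22 ] 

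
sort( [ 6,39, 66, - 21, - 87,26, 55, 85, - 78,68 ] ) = [ - 87,-78 ,-21,6, 26,39,55 , 66,68,85]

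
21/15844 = 21/15844 = 0.00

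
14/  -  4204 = - 1+2095/2102  =  - 0.00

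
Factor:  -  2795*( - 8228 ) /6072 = 522665/138 = 2^(  -  1 )*3^( - 1 )* 5^1*11^1*13^1*17^1*23^(-1) * 43^1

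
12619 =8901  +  3718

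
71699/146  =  491 + 13/146  =  491.09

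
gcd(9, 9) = 9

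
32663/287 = 113 + 232/287=   113.81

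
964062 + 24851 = 988913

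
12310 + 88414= 100724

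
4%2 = 0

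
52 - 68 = - 16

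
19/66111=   19/66111 = 0.00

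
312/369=104/123 = 0.85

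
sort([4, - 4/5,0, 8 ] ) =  [ -4/5 , 0, 4, 8 ]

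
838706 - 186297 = 652409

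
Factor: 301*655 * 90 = 2^1*3^2*5^2*7^1*43^1*131^1 = 17743950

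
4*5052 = 20208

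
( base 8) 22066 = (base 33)8gu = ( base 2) 10010000110110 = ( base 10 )9270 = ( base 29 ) B0J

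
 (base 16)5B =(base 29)34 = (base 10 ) 91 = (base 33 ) 2p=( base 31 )2T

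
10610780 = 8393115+2217665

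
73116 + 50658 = 123774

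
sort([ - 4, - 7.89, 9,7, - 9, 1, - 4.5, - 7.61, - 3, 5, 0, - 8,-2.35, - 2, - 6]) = [ - 9, - 8, - 7.89, - 7.61, - 6, - 4.5, - 4, - 3, - 2.35,-2, 0 , 1,5,7, 9]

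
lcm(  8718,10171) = 61026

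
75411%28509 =18393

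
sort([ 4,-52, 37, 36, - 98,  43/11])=[- 98, - 52,  43/11, 4,  36, 37] 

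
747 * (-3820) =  -2853540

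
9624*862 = 8295888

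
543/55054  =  543/55054 = 0.01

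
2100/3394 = 1050/1697 = 0.62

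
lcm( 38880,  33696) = 505440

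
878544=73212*12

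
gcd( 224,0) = 224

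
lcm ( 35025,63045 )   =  315225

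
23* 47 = 1081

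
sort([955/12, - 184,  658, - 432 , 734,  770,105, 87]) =[ - 432 , - 184,955/12,  87, 105,  658,  734,770 ] 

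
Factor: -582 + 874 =2^2*73^1 = 292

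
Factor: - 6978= - 2^1*3^1*1163^1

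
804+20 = 824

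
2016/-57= - 36 + 12/19 = -35.37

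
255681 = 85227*3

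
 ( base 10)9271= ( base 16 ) 2437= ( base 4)2100313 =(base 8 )22067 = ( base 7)36013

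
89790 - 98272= - 8482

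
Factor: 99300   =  2^2*3^1*5^2* 331^1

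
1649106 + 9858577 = 11507683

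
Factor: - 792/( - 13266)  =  2^2*67^(-1)= 4/67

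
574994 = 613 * 938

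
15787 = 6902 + 8885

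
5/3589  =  5/3589 = 0.00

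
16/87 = 16/87 = 0.18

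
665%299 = 67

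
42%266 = 42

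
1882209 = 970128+912081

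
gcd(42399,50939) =7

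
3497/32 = 109 + 9/32  =  109.28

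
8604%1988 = 652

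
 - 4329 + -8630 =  - 12959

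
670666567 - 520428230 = 150238337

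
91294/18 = 45647/9 = 5071.89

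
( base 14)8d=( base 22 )5F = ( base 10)125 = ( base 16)7d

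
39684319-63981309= - 24296990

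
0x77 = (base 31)3q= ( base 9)142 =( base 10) 119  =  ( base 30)3t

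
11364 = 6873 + 4491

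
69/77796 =23/25932 = 0.00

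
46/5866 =23/2933 = 0.01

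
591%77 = 52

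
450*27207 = 12243150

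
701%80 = 61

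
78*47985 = 3742830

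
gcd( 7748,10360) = 4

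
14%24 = 14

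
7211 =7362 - 151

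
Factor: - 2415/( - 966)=5/2 = 2^( - 1)*5^1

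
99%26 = 21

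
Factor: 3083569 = 41^1*75209^1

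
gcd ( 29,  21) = 1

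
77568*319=24744192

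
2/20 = 1/10 = 0.10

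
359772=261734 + 98038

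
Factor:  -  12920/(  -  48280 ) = 19/71=19^1*71^( - 1)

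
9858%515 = 73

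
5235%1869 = 1497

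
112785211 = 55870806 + 56914405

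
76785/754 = 76785/754  =  101.84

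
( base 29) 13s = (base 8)1674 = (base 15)43b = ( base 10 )956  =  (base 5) 12311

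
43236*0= 0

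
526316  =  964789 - 438473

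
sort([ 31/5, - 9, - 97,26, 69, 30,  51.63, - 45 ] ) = [ - 97,  -  45, - 9, 31/5, 26,30, 51.63, 69]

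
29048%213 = 80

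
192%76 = 40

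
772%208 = 148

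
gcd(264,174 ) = 6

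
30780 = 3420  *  9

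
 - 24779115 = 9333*( - 2655)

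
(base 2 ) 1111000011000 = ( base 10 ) 7704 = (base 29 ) 94j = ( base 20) j54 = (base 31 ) 80G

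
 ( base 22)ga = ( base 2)101101010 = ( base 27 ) DB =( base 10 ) 362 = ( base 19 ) 101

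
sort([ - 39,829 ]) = [ - 39, 829 ] 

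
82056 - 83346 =-1290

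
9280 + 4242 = 13522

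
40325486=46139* 874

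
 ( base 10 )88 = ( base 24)3g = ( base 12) 74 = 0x58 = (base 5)323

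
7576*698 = 5288048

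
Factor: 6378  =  2^1*3^1*1063^1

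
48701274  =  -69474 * (  -  701 )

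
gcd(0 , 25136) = 25136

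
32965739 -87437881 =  - 54472142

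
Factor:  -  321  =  -3^1*107^1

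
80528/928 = 86 + 45/58 = 86.78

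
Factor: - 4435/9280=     -  2^( - 6)* 29^( - 1 )*887^1 = -887/1856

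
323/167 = 323/167  =  1.93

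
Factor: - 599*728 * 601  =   - 2^3*7^1*13^1*599^1*601^1   =  -  262079272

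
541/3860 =541/3860 = 0.14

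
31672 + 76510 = 108182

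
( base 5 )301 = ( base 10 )76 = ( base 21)3d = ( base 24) 34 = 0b1001100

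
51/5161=51/5161=0.01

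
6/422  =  3/211 = 0.01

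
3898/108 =36 + 5/54 = 36.09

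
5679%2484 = 711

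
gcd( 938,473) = 1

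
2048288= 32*64009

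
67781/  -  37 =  - 67781/37 = -1831.92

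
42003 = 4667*9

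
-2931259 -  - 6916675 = 3985416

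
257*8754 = 2249778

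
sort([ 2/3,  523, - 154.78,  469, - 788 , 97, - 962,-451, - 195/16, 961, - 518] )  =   [ - 962, - 788, - 518, - 451,  -  154.78, -195/16, 2/3,97, 469,523, 961 ]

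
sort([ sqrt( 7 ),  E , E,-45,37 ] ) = [ -45, sqrt( 7 ),E,  E,37 ] 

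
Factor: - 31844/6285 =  - 76/15 = - 2^2 * 3^(-1)*5^ ( - 1 ) * 19^1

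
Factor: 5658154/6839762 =2829077/3419881 = 67^(-1)*599^1 * 4723^1*51043^(-1 ) 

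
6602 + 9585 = 16187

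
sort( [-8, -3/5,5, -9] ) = [ -9, -8, - 3/5,5] 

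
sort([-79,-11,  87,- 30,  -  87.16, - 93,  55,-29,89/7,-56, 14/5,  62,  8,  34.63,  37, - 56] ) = [ - 93, - 87.16, - 79,-56, - 56,-30, - 29, - 11, 14/5,8,  89/7, 34.63,37,  55, 62, 87]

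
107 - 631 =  - 524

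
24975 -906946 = - 881971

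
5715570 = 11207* 510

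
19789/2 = 19789/2 = 9894.50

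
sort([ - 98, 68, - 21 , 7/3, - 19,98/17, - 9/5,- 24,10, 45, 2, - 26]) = [ - 98, - 26, - 24, - 21, - 19, - 9/5,2, 7/3 , 98/17 , 10,45, 68 ]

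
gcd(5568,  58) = 58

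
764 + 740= 1504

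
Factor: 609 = 3^1 * 7^1*29^1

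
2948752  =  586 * 5032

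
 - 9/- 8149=9/8149 =0.00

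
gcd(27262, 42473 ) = 1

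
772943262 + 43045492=815988754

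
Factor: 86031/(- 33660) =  - 2^ ( - 2)*5^( - 1) * 11^1*17^( - 1 )* 79^1   =  -869/340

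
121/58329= 121/58329 = 0.00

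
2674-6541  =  -3867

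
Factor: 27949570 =2^1*5^1*11^1*19^1*43^1*311^1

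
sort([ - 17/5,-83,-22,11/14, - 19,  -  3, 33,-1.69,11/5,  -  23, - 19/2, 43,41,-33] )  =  [ - 83, - 33, - 23,-22,-19, - 19/2 ,  -  17/5,  -  3,  -  1.69, 11/14 , 11/5, 33, 41, 43]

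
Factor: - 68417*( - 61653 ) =4218113301 = 3^1*31^1*2207^1*20551^1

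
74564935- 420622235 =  - 346057300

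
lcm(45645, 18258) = 91290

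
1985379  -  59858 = 1925521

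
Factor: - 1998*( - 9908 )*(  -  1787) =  - 35375780808 = -2^3*3^3*37^1*1787^1*2477^1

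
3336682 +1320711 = 4657393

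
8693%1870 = 1213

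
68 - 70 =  - 2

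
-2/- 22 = 1/11= 0.09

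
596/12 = 149/3=49.67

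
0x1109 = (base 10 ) 4361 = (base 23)85e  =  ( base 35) 3jl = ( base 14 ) 1837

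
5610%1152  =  1002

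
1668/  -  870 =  - 278/145 = - 1.92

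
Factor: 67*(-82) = - 5494 = - 2^1*41^1 * 67^1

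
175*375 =65625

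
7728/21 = 368 = 368.00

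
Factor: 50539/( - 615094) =  -  2^( - 1) * 17^(-1 )*79^( - 1 )*229^(-1)*50539^1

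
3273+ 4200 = 7473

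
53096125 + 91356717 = 144452842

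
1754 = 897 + 857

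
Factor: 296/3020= 74/755 = 2^1 *5^( - 1)*37^1*151^( - 1)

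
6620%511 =488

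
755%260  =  235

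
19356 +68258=87614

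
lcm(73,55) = 4015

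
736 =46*16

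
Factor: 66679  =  131^1*509^1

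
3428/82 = 1714/41 = 41.80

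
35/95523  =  35/95523= 0.00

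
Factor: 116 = 2^2*29^1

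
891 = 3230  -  2339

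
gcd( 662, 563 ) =1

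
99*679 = 67221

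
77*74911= 5768147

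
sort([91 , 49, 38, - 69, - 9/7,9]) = [  -  69,-9/7,9,38,  49,91]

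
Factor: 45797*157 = 41^1*157^1 * 1117^1  =  7190129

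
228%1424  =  228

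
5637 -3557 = 2080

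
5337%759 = 24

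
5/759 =5/759 = 0.01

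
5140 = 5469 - 329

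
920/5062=460/2531 = 0.18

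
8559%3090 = 2379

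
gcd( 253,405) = 1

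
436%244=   192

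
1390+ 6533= 7923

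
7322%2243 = 593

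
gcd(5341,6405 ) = 7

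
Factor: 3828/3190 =2^1*3^1*5^(- 1) = 6/5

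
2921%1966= 955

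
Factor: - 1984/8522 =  - 992/4261 = -2^5*31^1*4261^(-1)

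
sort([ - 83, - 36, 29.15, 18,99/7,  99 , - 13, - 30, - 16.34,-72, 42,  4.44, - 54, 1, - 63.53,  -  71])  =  [ - 83, - 72, - 71, - 63.53, - 54, - 36, - 30, - 16.34,  -  13,1, 4.44,99/7,18,  29.15,42, 99]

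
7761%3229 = 1303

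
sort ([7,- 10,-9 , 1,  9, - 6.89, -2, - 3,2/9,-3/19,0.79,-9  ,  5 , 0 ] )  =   [-10, -9 , - 9, - 6.89 ,  -  3,  -  2, - 3/19, 0, 2/9,0.79, 1,5 , 7, 9]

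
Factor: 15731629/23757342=2^ ( - 1)*3^(-1 )*7^( - 1 ) * 565651^( - 1)*15731629^1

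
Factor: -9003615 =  - 3^1 *5^1*600241^1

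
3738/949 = 3+891/949=3.94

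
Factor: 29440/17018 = 2^7*5^1*23^1*67^( - 1)*127^ (-1)= 14720/8509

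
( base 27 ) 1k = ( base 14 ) 35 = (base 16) 2f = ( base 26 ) 1l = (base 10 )47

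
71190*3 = 213570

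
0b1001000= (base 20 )3C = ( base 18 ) 40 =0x48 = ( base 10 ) 72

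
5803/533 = 5803/533 = 10.89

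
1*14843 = 14843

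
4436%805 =411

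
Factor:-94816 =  - 2^5*2963^1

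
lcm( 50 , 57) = 2850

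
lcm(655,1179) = 5895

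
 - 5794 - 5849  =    -  11643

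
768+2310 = 3078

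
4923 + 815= 5738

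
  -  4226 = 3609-7835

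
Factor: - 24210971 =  - 109^1*389^1 * 571^1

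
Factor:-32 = -2^5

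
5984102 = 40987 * 146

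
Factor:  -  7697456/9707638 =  - 3848728/4853819 = - 2^3*13^1*23^1*1609^1*4853819^( - 1)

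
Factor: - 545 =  - 5^1* 109^1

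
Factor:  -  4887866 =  - 2^1*2443933^1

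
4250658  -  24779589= - 20528931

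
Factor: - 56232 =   -  2^3 * 3^2*11^1*71^1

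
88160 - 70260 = 17900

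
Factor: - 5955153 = - 3^1*1985051^1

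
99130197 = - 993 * ( - 99829)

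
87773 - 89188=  - 1415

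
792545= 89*8905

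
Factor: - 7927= - 7927^1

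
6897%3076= 745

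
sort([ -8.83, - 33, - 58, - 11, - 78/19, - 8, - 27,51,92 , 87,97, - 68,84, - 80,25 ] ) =[ - 80, - 68, - 58, - 33, - 27 , - 11 , - 8.83, - 8,- 78/19,25,51,84,87, 92,97]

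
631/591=1 + 40/591 = 1.07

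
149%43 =20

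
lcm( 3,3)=3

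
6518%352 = 182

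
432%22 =14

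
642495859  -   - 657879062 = 1300374921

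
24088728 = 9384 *2567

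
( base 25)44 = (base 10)104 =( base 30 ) 3E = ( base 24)48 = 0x68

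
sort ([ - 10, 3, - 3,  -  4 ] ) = [- 10 ,- 4,  -  3, 3]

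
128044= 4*32011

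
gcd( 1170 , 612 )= 18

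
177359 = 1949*91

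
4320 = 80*54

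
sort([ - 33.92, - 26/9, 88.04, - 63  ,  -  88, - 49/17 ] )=[ -88,  -  63, - 33.92, - 26/9, - 49/17,  88.04 ] 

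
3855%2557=1298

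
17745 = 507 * 35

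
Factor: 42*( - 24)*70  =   - 70560  =  - 2^5*3^2*5^1*7^2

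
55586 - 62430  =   -6844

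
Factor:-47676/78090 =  -2^1*5^ (  -  1)*19^( - 1)*29^1 = - 58/95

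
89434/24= 44717/12  =  3726.42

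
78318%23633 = 7419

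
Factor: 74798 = 2^1*149^1*251^1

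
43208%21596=16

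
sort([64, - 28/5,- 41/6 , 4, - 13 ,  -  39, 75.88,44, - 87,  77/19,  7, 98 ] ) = [ - 87,  -  39 , - 13, - 41/6, - 28/5, 4  ,  77/19,7, 44,64 , 75.88,98 ] 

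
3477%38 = 19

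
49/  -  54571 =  - 49/54571 = - 0.00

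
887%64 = 55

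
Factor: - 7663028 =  - 2^2*1915757^1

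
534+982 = 1516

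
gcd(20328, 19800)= 264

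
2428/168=607/42 = 14.45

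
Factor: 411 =3^1*137^1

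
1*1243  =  1243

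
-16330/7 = -2333+1/7 = - 2332.86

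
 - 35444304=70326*( - 504) 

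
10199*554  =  5650246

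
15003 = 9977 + 5026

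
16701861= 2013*8297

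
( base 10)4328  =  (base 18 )D68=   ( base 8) 10350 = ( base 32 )478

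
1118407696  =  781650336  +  336757360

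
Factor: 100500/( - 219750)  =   - 134/293 = - 2^1  *  67^1*293^( - 1)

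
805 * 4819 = 3879295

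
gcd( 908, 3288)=4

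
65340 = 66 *990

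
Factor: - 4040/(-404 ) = 2^1*5^1=10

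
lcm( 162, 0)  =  0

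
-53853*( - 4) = 215412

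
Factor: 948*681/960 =53799/80 = 2^ ( - 4) * 3^1*5^( - 1)*79^1 * 227^1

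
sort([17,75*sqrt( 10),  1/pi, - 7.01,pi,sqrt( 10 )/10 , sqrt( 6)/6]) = [-7.01 , sqrt(10)/10, 1/pi,  sqrt(6)/6, pi, 17, 75*sqrt( 10) ]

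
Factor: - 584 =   -  2^3*73^1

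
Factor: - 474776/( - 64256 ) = 2^( - 5)*17^1 * 251^( - 1 )*3491^1  =  59347/8032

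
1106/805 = 1 + 43/115 = 1.37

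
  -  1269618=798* (-1591)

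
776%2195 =776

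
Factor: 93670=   2^1 *5^1*17^1*19^1*  29^1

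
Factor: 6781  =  6781^1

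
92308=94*982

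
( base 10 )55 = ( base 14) 3D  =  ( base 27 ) 21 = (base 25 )25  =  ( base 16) 37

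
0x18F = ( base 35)BE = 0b110001111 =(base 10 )399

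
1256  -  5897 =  - 4641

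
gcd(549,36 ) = 9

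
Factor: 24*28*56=37632 = 2^8* 3^1*7^2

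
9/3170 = 9/3170 = 0.00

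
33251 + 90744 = 123995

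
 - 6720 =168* (-40)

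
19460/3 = 19460/3 = 6486.67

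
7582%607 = 298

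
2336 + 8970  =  11306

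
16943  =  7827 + 9116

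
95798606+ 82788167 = 178586773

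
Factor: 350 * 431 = 2^1*5^2*7^1*431^1 = 150850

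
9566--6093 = 15659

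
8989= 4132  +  4857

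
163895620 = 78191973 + 85703647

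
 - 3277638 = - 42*78039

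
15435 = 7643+7792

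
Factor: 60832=2^5  *  1901^1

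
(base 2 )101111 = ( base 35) 1c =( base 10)47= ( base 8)57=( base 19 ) 29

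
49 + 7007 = 7056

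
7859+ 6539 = 14398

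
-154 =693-847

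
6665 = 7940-1275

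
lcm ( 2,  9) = 18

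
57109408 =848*67346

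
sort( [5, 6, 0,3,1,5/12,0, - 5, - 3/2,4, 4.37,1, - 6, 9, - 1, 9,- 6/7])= [-6, - 5,-3/2, - 1 , - 6/7,  0,0, 5/12, 1,1,3,  4,4.37, 5, 6,9,  9 ]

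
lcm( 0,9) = 0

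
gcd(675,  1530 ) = 45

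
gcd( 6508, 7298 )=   2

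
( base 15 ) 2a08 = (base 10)9008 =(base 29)aki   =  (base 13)413C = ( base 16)2330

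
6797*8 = 54376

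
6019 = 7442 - 1423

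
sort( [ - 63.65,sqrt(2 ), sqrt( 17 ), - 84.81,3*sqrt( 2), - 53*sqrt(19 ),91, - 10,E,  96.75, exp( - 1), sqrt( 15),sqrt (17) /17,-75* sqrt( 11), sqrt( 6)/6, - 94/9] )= [ - 75*sqrt( 11), - 53 * sqrt ( 19), - 84.81, - 63.65, - 94/9, - 10,sqrt(17 )/17 , exp(-1),sqrt( 6 ) /6, sqrt( 2),E,sqrt( 15),  sqrt( 17),3*sqrt( 2),91, 96.75] 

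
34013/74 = 34013/74 = 459.64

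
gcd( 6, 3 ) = 3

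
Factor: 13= 13^1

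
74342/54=1376 + 19/27 = 1376.70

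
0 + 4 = 4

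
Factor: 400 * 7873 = 2^4*5^2*7873^1 = 3149200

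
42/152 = 21/76 = 0.28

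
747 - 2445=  - 1698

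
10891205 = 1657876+9233329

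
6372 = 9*708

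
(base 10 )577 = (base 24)101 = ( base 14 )2d3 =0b1001000001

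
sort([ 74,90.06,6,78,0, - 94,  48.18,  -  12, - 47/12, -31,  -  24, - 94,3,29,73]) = [  -  94, - 94,  -  31, - 24, - 12, - 47/12,0, 3,6, 29,48.18,73,74,78,90.06 ]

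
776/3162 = 388/1581=0.25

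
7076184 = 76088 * 93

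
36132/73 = 36132/73= 494.96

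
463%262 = 201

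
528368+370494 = 898862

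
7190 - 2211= 4979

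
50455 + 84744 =135199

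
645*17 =10965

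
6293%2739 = 815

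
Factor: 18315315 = 3^4*5^1*41^1*1103^1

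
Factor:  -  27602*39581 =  - 2^1 * 37^1*373^1*39581^1 = -1092514762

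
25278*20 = 505560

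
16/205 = 16/205=0.08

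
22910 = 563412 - 540502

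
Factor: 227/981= 3^ ( - 2)*109^(- 1)* 227^1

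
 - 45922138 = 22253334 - 68175472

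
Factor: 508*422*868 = 186078368=2^5*7^1*31^1*127^1*211^1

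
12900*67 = 864300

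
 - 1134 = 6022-7156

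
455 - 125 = 330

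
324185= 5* 64837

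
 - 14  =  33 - 47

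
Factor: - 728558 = - 2^1*67^1* 5437^1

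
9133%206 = 69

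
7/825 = 7/825 = 0.01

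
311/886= 311/886 = 0.35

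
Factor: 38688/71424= 13/24 = 2^(-3 ) * 3^( - 1)* 13^1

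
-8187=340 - 8527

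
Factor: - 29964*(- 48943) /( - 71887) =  - 1466528052/71887 = -2^2*3^1*11^1*17^1*227^1 * 2879^1*  71887^ ( - 1 ) 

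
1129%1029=100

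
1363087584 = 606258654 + 756828930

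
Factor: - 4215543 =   -  3^1 * 1405181^1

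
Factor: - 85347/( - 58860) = 29/20 = 2^( - 2)*5^( -1 )*29^1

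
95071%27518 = 12517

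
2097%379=202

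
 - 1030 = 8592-9622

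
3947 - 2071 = 1876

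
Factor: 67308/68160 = 2^( - 4)  *  5^(-1 )*79^1 = 79/80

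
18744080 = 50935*368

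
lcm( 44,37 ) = 1628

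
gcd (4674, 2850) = 114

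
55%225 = 55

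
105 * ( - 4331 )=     -  454755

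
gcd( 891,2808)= 27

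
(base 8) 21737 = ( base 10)9183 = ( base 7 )35526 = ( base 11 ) 6999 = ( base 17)1ED3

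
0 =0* 74710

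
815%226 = 137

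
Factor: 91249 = 91249^1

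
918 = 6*153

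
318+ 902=1220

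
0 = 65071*0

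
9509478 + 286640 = 9796118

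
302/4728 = 151/2364 =0.06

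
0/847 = 0  =  0.00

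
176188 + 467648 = 643836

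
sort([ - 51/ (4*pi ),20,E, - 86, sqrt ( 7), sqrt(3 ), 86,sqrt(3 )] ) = [-86,- 51/(4*pi), sqrt(3 ), sqrt ( 3), sqrt(7), E, 20,  86]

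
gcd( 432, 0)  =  432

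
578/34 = 17 = 17.00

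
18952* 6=113712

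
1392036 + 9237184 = 10629220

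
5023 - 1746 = 3277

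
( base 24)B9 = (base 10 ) 273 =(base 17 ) g1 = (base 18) F3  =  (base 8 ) 421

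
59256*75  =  4444200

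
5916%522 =174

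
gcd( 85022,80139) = 1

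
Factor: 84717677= 11^1 * 7701607^1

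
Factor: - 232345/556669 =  - 5^1*23^( - 1 )*31^1*1499^1*24203^(- 1) 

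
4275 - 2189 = 2086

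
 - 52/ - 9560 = 13/2390 = 0.01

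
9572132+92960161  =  102532293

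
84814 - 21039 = 63775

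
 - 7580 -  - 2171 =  - 5409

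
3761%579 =287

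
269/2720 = 269/2720 = 0.10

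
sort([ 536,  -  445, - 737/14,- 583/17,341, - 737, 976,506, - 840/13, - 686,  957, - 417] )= [ - 737 , - 686, - 445, - 417, - 840/13, - 737/14, -583/17, 341, 506, 536,957, 976] 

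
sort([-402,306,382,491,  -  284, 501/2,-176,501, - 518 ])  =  [ - 518, -402, - 284, - 176, 501/2, 306, 382, 491,501]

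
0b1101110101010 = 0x1BAA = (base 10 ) 7082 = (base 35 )5RC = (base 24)C72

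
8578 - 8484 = 94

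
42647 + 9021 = 51668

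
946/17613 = 946/17613 = 0.05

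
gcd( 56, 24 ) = 8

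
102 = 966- 864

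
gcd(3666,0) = 3666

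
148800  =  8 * 18600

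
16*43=688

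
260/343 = 260/343 = 0.76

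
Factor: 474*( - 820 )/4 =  - 2^1*3^1*5^1  *41^1*79^1 = - 97170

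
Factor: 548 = 2^2*137^1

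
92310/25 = 18462/5 = 3692.40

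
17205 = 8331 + 8874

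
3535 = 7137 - 3602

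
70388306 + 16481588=86869894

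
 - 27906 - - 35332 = 7426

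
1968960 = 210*9376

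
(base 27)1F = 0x2a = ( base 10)42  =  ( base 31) 1b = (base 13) 33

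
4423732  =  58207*76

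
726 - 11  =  715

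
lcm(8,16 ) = 16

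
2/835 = 2/835  =  0.00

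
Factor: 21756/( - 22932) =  - 37/39 = - 3^( - 1 )*13^(-1)*37^1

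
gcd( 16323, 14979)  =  3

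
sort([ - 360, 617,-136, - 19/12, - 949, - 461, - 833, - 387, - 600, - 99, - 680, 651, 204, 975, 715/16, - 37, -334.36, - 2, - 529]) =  [ - 949 , - 833, - 680, - 600, - 529, - 461, - 387, - 360, - 334.36, - 136, - 99, - 37, - 2,  -  19/12, 715/16 , 204,  617, 651, 975 ]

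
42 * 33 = 1386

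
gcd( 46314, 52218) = 18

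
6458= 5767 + 691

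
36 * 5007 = 180252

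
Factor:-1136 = -2^4*71^1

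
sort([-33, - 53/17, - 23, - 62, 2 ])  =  [ - 62, - 33, - 23, - 53/17, 2]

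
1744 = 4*436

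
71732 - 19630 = 52102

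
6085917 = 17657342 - 11571425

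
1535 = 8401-6866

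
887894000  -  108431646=779462354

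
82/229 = 82/229 = 0.36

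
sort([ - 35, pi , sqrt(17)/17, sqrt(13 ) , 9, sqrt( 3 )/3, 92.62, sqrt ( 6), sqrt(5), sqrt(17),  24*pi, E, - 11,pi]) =[  -  35, - 11, sqrt(17 )/17, sqrt( 3 )/3,sqrt (5 ), sqrt(6 ),E, pi, pi, sqrt(13 ),sqrt( 17), 9,  24*pi, 92.62]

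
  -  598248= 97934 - 696182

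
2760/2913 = 920/971 = 0.95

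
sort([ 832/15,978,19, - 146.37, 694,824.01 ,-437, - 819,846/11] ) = [ - 819, - 437, - 146.37,19, 832/15,846/11,694, 824.01,978] 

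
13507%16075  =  13507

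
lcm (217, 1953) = 1953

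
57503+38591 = 96094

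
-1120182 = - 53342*21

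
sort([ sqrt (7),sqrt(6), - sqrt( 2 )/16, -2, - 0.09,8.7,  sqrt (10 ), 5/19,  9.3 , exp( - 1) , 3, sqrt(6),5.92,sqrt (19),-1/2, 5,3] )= [ - 2,-1/2, - 0.09, - sqrt(2)/16,5/19,exp( - 1 ), sqrt( 6 ),sqrt( 6),sqrt( 7),3,3, sqrt( 10 ), sqrt(19),5,5.92 , 8.7 , 9.3]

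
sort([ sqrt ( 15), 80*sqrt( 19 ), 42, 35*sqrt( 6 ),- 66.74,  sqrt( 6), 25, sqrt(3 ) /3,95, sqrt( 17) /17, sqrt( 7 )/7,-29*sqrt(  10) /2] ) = [-66.74,  -  29*sqrt( 10) /2, sqrt( 17)/17,sqrt ( 7)/7, sqrt( 3 )/3,sqrt(6), sqrt(15),25, 42, 35*sqrt( 6),95 , 80 * sqrt ( 19) ]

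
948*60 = 56880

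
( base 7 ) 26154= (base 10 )6948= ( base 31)774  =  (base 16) 1b24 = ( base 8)15444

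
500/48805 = 100/9761=0.01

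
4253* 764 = 3249292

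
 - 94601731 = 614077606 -708679337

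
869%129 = 95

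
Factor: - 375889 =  - 23^1* 59^1*277^1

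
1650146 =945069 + 705077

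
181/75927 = 181/75927=0.00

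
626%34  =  14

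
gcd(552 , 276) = 276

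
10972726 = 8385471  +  2587255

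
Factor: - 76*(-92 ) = 6992= 2^4*19^1*23^1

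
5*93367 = 466835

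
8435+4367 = 12802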